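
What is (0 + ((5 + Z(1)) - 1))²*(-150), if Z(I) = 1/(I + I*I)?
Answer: -6075/2 ≈ -3037.5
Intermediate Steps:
Z(I) = 1/(I + I²)
(0 + ((5 + Z(1)) - 1))²*(-150) = (0 + ((5 + 1/(1*(1 + 1))) - 1))²*(-150) = (0 + ((5 + 1/2) - 1))²*(-150) = (0 + ((5 + 1*(½)) - 1))²*(-150) = (0 + ((5 + ½) - 1))²*(-150) = (0 + (11/2 - 1))²*(-150) = (0 + 9/2)²*(-150) = (9/2)²*(-150) = (81/4)*(-150) = -6075/2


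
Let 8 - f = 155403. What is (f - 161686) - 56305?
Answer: -373386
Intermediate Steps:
f = -155395 (f = 8 - 1*155403 = 8 - 155403 = -155395)
(f - 161686) - 56305 = (-155395 - 161686) - 56305 = -317081 - 56305 = -373386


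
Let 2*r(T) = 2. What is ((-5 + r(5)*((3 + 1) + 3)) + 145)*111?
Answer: 16317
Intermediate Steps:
r(T) = 1 (r(T) = (1/2)*2 = 1)
((-5 + r(5)*((3 + 1) + 3)) + 145)*111 = ((-5 + 1*((3 + 1) + 3)) + 145)*111 = ((-5 + 1*(4 + 3)) + 145)*111 = ((-5 + 1*7) + 145)*111 = ((-5 + 7) + 145)*111 = (2 + 145)*111 = 147*111 = 16317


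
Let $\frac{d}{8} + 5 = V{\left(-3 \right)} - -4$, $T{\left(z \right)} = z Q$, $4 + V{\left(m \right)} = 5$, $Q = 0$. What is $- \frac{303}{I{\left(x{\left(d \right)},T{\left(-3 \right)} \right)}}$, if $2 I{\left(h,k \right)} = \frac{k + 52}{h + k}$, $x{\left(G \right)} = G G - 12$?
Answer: $\frac{1818}{13} \approx 139.85$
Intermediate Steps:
$V{\left(m \right)} = 1$ ($V{\left(m \right)} = -4 + 5 = 1$)
$T{\left(z \right)} = 0$ ($T{\left(z \right)} = z 0 = 0$)
$d = 0$ ($d = -40 + 8 \left(1 - -4\right) = -40 + 8 \left(1 + 4\right) = -40 + 8 \cdot 5 = -40 + 40 = 0$)
$x{\left(G \right)} = -12 + G^{2}$ ($x{\left(G \right)} = G^{2} - 12 = -12 + G^{2}$)
$I{\left(h,k \right)} = \frac{52 + k}{2 \left(h + k\right)}$ ($I{\left(h,k \right)} = \frac{\left(k + 52\right) \frac{1}{h + k}}{2} = \frac{\left(52 + k\right) \frac{1}{h + k}}{2} = \frac{\frac{1}{h + k} \left(52 + k\right)}{2} = \frac{52 + k}{2 \left(h + k\right)}$)
$- \frac{303}{I{\left(x{\left(d \right)},T{\left(-3 \right)} \right)}} = - \frac{303}{\frac{1}{\left(-12 + 0^{2}\right) + 0} \left(26 + \frac{1}{2} \cdot 0\right)} = - \frac{303}{\frac{1}{\left(-12 + 0\right) + 0} \left(26 + 0\right)} = - \frac{303}{\frac{1}{-12 + 0} \cdot 26} = - \frac{303}{\frac{1}{-12} \cdot 26} = - \frac{303}{\left(- \frac{1}{12}\right) 26} = - \frac{303}{- \frac{13}{6}} = \left(-303\right) \left(- \frac{6}{13}\right) = \frac{1818}{13}$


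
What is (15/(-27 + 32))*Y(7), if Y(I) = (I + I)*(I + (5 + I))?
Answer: 798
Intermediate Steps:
Y(I) = 2*I*(5 + 2*I) (Y(I) = (2*I)*(5 + 2*I) = 2*I*(5 + 2*I))
(15/(-27 + 32))*Y(7) = (15/(-27 + 32))*(2*7*(5 + 2*7)) = (15/5)*(2*7*(5 + 14)) = ((1/5)*15)*(2*7*19) = 3*266 = 798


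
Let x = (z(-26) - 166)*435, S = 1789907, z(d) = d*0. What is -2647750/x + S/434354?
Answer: 127930998797/3136470234 ≈ 40.788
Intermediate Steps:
z(d) = 0
x = -72210 (x = (0 - 166)*435 = -166*435 = -72210)
-2647750/x + S/434354 = -2647750/(-72210) + 1789907/434354 = -2647750*(-1/72210) + 1789907*(1/434354) = 264775/7221 + 1789907/434354 = 127930998797/3136470234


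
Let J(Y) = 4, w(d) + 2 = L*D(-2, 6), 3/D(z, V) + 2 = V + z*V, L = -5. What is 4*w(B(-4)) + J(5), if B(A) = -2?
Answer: 7/2 ≈ 3.5000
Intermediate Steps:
D(z, V) = 3/(-2 + V + V*z) (D(z, V) = 3/(-2 + (V + z*V)) = 3/(-2 + (V + V*z)) = 3/(-2 + V + V*z))
w(d) = -⅛ (w(d) = -2 - 15/(-2 + 6 + 6*(-2)) = -2 - 15/(-2 + 6 - 12) = -2 - 15/(-8) = -2 - 15*(-1)/8 = -2 - 5*(-3/8) = -2 + 15/8 = -⅛)
4*w(B(-4)) + J(5) = 4*(-⅛) + 4 = -½ + 4 = 7/2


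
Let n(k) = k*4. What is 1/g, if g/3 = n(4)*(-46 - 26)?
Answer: -1/3456 ≈ -0.00028935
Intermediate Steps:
n(k) = 4*k
g = -3456 (g = 3*((4*4)*(-46 - 26)) = 3*(16*(-72)) = 3*(-1152) = -3456)
1/g = 1/(-3456) = -1/3456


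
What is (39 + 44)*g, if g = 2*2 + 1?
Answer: 415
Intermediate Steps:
g = 5 (g = 4 + 1 = 5)
(39 + 44)*g = (39 + 44)*5 = 83*5 = 415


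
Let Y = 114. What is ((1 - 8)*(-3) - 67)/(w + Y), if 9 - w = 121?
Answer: -23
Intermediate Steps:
w = -112 (w = 9 - 1*121 = 9 - 121 = -112)
((1 - 8)*(-3) - 67)/(w + Y) = ((1 - 8)*(-3) - 67)/(-112 + 114) = (-7*(-3) - 67)/2 = (21 - 67)*(½) = -46*½ = -23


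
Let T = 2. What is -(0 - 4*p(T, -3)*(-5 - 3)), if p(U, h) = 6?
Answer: -192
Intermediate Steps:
-(0 - 4*p(T, -3)*(-5 - 3)) = -(0 - 24*(-5 - 3)) = -(0 - 24*(-8)) = -(0 - 4*(-48)) = -(0 + 192) = -1*192 = -192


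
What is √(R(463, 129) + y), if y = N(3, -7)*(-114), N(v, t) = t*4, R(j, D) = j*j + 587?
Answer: 14*√1113 ≈ 467.06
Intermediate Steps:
R(j, D) = 587 + j² (R(j, D) = j² + 587 = 587 + j²)
N(v, t) = 4*t
y = 3192 (y = (4*(-7))*(-114) = -28*(-114) = 3192)
√(R(463, 129) + y) = √((587 + 463²) + 3192) = √((587 + 214369) + 3192) = √(214956 + 3192) = √218148 = 14*√1113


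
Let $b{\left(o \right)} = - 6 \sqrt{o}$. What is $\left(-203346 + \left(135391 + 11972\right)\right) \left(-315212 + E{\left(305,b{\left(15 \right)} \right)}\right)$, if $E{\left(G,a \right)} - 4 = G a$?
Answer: $17646289464 + 102448890 \sqrt{15} \approx 1.8043 \cdot 10^{10}$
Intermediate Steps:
$E{\left(G,a \right)} = 4 + G a$
$\left(-203346 + \left(135391 + 11972\right)\right) \left(-315212 + E{\left(305,b{\left(15 \right)} \right)}\right) = \left(-203346 + \left(135391 + 11972\right)\right) \left(-315212 + \left(4 + 305 \left(- 6 \sqrt{15}\right)\right)\right) = \left(-203346 + 147363\right) \left(-315212 + \left(4 - 1830 \sqrt{15}\right)\right) = - 55983 \left(-315208 - 1830 \sqrt{15}\right) = 17646289464 + 102448890 \sqrt{15}$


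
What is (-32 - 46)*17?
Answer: -1326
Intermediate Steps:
(-32 - 46)*17 = -78*17 = -1326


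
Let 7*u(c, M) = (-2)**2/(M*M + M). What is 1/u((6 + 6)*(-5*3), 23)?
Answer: 966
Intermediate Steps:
u(c, M) = 4/(7*(M + M**2)) (u(c, M) = ((-2)**2/(M*M + M))/7 = (4/(M**2 + M))/7 = (4/(M + M**2))/7 = 4/(7*(M + M**2)))
1/u((6 + 6)*(-5*3), 23) = 1/((4/7)/(23*(1 + 23))) = 1/((4/7)*(1/23)/24) = 1/((4/7)*(1/23)*(1/24)) = 1/(1/966) = 966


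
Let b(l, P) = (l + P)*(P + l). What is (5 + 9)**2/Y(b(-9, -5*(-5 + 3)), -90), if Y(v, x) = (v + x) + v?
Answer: -49/22 ≈ -2.2273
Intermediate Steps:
b(l, P) = (P + l)**2 (b(l, P) = (P + l)*(P + l) = (P + l)**2)
Y(v, x) = x + 2*v
(5 + 9)**2/Y(b(-9, -5*(-5 + 3)), -90) = (5 + 9)**2/(-90 + 2*(-5*(-5 + 3) - 9)**2) = 14**2/(-90 + 2*(-5*(-2) - 9)**2) = 196/(-90 + 2*(10 - 9)**2) = 196/(-90 + 2*1**2) = 196/(-90 + 2*1) = 196/(-90 + 2) = 196/(-88) = 196*(-1/88) = -49/22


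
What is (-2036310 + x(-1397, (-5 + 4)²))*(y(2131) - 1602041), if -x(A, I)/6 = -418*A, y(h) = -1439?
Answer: 8883256751280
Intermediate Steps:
x(A, I) = 2508*A (x(A, I) = -(-2508)*A = 2508*A)
(-2036310 + x(-1397, (-5 + 4)²))*(y(2131) - 1602041) = (-2036310 + 2508*(-1397))*(-1439 - 1602041) = (-2036310 - 3503676)*(-1603480) = -5539986*(-1603480) = 8883256751280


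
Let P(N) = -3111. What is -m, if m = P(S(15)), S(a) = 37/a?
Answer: 3111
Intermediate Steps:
m = -3111
-m = -1*(-3111) = 3111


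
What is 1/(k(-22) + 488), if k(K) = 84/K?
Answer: 11/5326 ≈ 0.0020653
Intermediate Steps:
1/(k(-22) + 488) = 1/(84/(-22) + 488) = 1/(84*(-1/22) + 488) = 1/(-42/11 + 488) = 1/(5326/11) = 11/5326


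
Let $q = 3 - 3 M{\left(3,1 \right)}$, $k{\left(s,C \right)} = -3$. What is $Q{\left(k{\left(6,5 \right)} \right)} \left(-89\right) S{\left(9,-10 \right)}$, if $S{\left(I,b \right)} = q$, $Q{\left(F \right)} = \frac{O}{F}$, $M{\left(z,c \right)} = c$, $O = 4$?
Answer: $0$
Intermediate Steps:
$Q{\left(F \right)} = \frac{4}{F}$
$q = 0$ ($q = 3 - 3 = 0$)
$S{\left(I,b \right)} = 0$
$Q{\left(k{\left(6,5 \right)} \right)} \left(-89\right) S{\left(9,-10 \right)} = \frac{4}{-3} \left(-89\right) 0 = 4 \left(- \frac{1}{3}\right) \left(-89\right) 0 = \left(- \frac{4}{3}\right) \left(-89\right) 0 = \frac{356}{3} \cdot 0 = 0$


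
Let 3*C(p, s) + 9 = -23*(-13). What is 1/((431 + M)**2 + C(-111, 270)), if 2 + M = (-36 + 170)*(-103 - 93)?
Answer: 3/2002341965 ≈ 1.4982e-9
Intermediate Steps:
C(p, s) = 290/3 (C(p, s) = -3 + (-23*(-13))/3 = -3 + (1/3)*299 = -3 + 299/3 = 290/3)
M = -26266 (M = -2 + (-36 + 170)*(-103 - 93) = -2 + 134*(-196) = -2 - 26264 = -26266)
1/((431 + M)**2 + C(-111, 270)) = 1/((431 - 26266)**2 + 290/3) = 1/((-25835)**2 + 290/3) = 1/(667447225 + 290/3) = 1/(2002341965/3) = 3/2002341965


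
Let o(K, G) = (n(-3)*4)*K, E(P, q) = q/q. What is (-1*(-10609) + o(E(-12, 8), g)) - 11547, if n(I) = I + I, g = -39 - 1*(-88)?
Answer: -962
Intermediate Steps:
g = 49 (g = -39 + 88 = 49)
n(I) = 2*I
E(P, q) = 1
o(K, G) = -24*K (o(K, G) = ((2*(-3))*4)*K = (-6*4)*K = -24*K)
(-1*(-10609) + o(E(-12, 8), g)) - 11547 = (-1*(-10609) - 24*1) - 11547 = (10609 - 24) - 11547 = 10585 - 11547 = -962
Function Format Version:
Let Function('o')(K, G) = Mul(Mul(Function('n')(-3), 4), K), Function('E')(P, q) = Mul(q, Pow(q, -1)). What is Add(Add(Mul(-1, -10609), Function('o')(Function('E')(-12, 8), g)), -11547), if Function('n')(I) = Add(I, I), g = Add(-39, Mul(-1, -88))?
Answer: -962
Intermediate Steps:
g = 49 (g = Add(-39, 88) = 49)
Function('n')(I) = Mul(2, I)
Function('E')(P, q) = 1
Function('o')(K, G) = Mul(-24, K) (Function('o')(K, G) = Mul(Mul(Mul(2, -3), 4), K) = Mul(Mul(-6, 4), K) = Mul(-24, K))
Add(Add(Mul(-1, -10609), Function('o')(Function('E')(-12, 8), g)), -11547) = Add(Add(Mul(-1, -10609), Mul(-24, 1)), -11547) = Add(Add(10609, -24), -11547) = Add(10585, -11547) = -962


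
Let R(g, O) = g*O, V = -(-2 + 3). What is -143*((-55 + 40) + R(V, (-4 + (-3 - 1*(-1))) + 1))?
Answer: 1430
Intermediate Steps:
V = -1 (V = -1*1 = -1)
R(g, O) = O*g
-143*((-55 + 40) + R(V, (-4 + (-3 - 1*(-1))) + 1)) = -143*((-55 + 40) + ((-4 + (-3 - 1*(-1))) + 1)*(-1)) = -143*(-15 + ((-4 + (-3 + 1)) + 1)*(-1)) = -143*(-15 + ((-4 - 2) + 1)*(-1)) = -143*(-15 + (-6 + 1)*(-1)) = -143*(-15 - 5*(-1)) = -143*(-15 + 5) = -143*(-10) = 1430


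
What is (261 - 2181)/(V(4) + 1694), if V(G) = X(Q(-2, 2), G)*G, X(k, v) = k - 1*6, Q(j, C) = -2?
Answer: -320/277 ≈ -1.1552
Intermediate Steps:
X(k, v) = -6 + k (X(k, v) = k - 6 = -6 + k)
V(G) = -8*G (V(G) = (-6 - 2)*G = -8*G)
(261 - 2181)/(V(4) + 1694) = (261 - 2181)/(-8*4 + 1694) = -1920/(-32 + 1694) = -1920/1662 = -1920*1/1662 = -320/277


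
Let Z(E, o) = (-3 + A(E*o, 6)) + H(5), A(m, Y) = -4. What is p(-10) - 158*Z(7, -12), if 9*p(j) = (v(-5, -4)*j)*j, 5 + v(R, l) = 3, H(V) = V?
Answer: 2644/9 ≈ 293.78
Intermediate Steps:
v(R, l) = -2 (v(R, l) = -5 + 3 = -2)
p(j) = -2*j²/9 (p(j) = ((-2*j)*j)/9 = (-2*j²)/9 = -2*j²/9)
Z(E, o) = -2 (Z(E, o) = (-3 - 4) + 5 = -7 + 5 = -2)
p(-10) - 158*Z(7, -12) = -2/9*(-10)² - 158*(-2) = -2/9*100 + 316 = -200/9 + 316 = 2644/9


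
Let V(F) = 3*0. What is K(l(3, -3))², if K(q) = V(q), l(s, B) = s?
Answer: 0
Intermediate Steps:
V(F) = 0
K(q) = 0
K(l(3, -3))² = 0² = 0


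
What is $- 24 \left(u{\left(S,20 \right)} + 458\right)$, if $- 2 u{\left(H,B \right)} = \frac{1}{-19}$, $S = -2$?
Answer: $- \frac{208860}{19} \approx -10993.0$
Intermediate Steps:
$u{\left(H,B \right)} = \frac{1}{38}$ ($u{\left(H,B \right)} = - \frac{1}{2 \left(-19\right)} = \left(- \frac{1}{2}\right) \left(- \frac{1}{19}\right) = \frac{1}{38}$)
$- 24 \left(u{\left(S,20 \right)} + 458\right) = - 24 \left(\frac{1}{38} + 458\right) = \left(-24\right) \frac{17405}{38} = - \frac{208860}{19}$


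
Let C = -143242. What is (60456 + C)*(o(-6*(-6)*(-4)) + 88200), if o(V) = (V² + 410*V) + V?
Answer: -4118769072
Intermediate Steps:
o(V) = V² + 411*V
(60456 + C)*(o(-6*(-6)*(-4)) + 88200) = (60456 - 143242)*((-6*(-6)*(-4))*(411 - 6*(-6)*(-4)) + 88200) = -82786*((36*(-4))*(411 + 36*(-4)) + 88200) = -82786*(-144*(411 - 144) + 88200) = -82786*(-144*267 + 88200) = -82786*(-38448 + 88200) = -82786*49752 = -4118769072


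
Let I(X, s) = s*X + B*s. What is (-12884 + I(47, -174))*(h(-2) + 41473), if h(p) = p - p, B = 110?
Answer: -1667297546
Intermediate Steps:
I(X, s) = 110*s + X*s (I(X, s) = s*X + 110*s = X*s + 110*s = 110*s + X*s)
h(p) = 0
(-12884 + I(47, -174))*(h(-2) + 41473) = (-12884 - 174*(110 + 47))*(0 + 41473) = (-12884 - 174*157)*41473 = (-12884 - 27318)*41473 = -40202*41473 = -1667297546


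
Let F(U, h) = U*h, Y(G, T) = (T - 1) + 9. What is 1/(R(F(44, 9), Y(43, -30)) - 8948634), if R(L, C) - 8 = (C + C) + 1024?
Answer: -1/8947646 ≈ -1.1176e-7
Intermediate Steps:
Y(G, T) = 8 + T (Y(G, T) = (-1 + T) + 9 = 8 + T)
R(L, C) = 1032 + 2*C (R(L, C) = 8 + ((C + C) + 1024) = 8 + (2*C + 1024) = 8 + (1024 + 2*C) = 1032 + 2*C)
1/(R(F(44, 9), Y(43, -30)) - 8948634) = 1/((1032 + 2*(8 - 30)) - 8948634) = 1/((1032 + 2*(-22)) - 8948634) = 1/((1032 - 44) - 8948634) = 1/(988 - 8948634) = 1/(-8947646) = -1/8947646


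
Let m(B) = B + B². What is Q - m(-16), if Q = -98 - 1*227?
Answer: -565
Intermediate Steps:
Q = -325 (Q = -98 - 227 = -325)
Q - m(-16) = -325 - (-16)*(1 - 16) = -325 - (-16)*(-15) = -325 - 1*240 = -325 - 240 = -565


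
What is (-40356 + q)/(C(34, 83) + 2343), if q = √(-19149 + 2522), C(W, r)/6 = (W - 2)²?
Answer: -4484/943 + I*√16627/8487 ≈ -4.755 + 0.015193*I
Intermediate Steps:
C(W, r) = 6*(-2 + W)² (C(W, r) = 6*(W - 2)² = 6*(-2 + W)²)
q = I*√16627 (q = √(-16627) = I*√16627 ≈ 128.95*I)
(-40356 + q)/(C(34, 83) + 2343) = (-40356 + I*√16627)/(6*(-2 + 34)² + 2343) = (-40356 + I*√16627)/(6*32² + 2343) = (-40356 + I*√16627)/(6*1024 + 2343) = (-40356 + I*√16627)/(6144 + 2343) = (-40356 + I*√16627)/8487 = (-40356 + I*√16627)*(1/8487) = -4484/943 + I*√16627/8487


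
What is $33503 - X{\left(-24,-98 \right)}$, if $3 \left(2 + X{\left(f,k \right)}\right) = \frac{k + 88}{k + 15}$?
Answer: $\frac{8342735}{249} \approx 33505.0$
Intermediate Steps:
$X{\left(f,k \right)} = -2 + \frac{88 + k}{3 \left(15 + k\right)}$ ($X{\left(f,k \right)} = -2 + \frac{\left(k + 88\right) \frac{1}{k + 15}}{3} = -2 + \frac{\left(88 + k\right) \frac{1}{15 + k}}{3} = -2 + \frac{\frac{1}{15 + k} \left(88 + k\right)}{3} = -2 + \frac{88 + k}{3 \left(15 + k\right)}$)
$33503 - X{\left(-24,-98 \right)} = 33503 - \frac{-2 - -490}{3 \left(15 - 98\right)} = 33503 - \frac{-2 + 490}{3 \left(-83\right)} = 33503 - \frac{1}{3} \left(- \frac{1}{83}\right) 488 = 33503 - - \frac{488}{249} = 33503 + \frac{488}{249} = \frac{8342735}{249}$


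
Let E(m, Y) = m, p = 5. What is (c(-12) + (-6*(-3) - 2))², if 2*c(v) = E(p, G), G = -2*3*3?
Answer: 1369/4 ≈ 342.25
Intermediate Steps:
G = -18 (G = -6*3 = -18)
c(v) = 5/2 (c(v) = (½)*5 = 5/2)
(c(-12) + (-6*(-3) - 2))² = (5/2 + (-6*(-3) - 2))² = (5/2 + (18 - 2))² = (5/2 + 16)² = (37/2)² = 1369/4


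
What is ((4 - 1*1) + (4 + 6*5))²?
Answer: 1369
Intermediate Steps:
((4 - 1*1) + (4 + 6*5))² = ((4 - 1) + (4 + 30))² = (3 + 34)² = 37² = 1369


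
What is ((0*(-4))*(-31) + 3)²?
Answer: 9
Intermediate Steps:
((0*(-4))*(-31) + 3)² = (0*(-31) + 3)² = (0 + 3)² = 3² = 9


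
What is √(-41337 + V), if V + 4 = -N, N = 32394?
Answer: I*√73735 ≈ 271.54*I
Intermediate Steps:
V = -32398 (V = -4 - 1*32394 = -4 - 32394 = -32398)
√(-41337 + V) = √(-41337 - 32398) = √(-73735) = I*√73735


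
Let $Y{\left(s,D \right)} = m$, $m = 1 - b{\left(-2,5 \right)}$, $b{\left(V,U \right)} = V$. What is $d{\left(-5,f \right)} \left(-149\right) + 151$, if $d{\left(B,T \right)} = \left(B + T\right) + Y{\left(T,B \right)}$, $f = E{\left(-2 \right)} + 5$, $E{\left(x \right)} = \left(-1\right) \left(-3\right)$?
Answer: $-743$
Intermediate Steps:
$E{\left(x \right)} = 3$
$m = 3$ ($m = 1 - -2 = 1 + 2 = 3$)
$Y{\left(s,D \right)} = 3$
$f = 8$ ($f = 3 + 5 = 8$)
$d{\left(B,T \right)} = 3 + B + T$ ($d{\left(B,T \right)} = \left(B + T\right) + 3 = 3 + B + T$)
$d{\left(-5,f \right)} \left(-149\right) + 151 = \left(3 - 5 + 8\right) \left(-149\right) + 151 = 6 \left(-149\right) + 151 = -894 + 151 = -743$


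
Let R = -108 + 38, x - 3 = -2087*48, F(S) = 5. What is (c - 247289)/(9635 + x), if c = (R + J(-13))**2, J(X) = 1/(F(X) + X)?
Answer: 15511775/5794432 ≈ 2.6770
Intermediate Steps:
x = -100173 (x = 3 - 2087*48 = 3 - 100176 = -100173)
J(X) = 1/(5 + X)
R = -70
c = 314721/64 (c = (-70 + 1/(5 - 13))**2 = (-70 + 1/(-8))**2 = (-70 - 1/8)**2 = (-561/8)**2 = 314721/64 ≈ 4917.5)
(c - 247289)/(9635 + x) = (314721/64 - 247289)/(9635 - 100173) = -15511775/64/(-90538) = -15511775/64*(-1/90538) = 15511775/5794432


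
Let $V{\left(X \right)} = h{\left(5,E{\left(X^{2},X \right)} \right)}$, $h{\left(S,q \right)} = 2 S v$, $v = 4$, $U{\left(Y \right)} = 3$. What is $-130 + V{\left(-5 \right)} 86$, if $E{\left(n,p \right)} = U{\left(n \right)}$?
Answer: $3310$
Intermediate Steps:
$E{\left(n,p \right)} = 3$
$h{\left(S,q \right)} = 8 S$ ($h{\left(S,q \right)} = 2 S 4 = 8 S$)
$V{\left(X \right)} = 40$ ($V{\left(X \right)} = 8 \cdot 5 = 40$)
$-130 + V{\left(-5 \right)} 86 = -130 + 40 \cdot 86 = -130 + 3440 = 3310$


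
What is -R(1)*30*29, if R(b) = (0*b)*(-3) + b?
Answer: -870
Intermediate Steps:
R(b) = b (R(b) = 0*(-3) + b = 0 + b = b)
-R(1)*30*29 = -1*30*29 = -30*29 = -1*870 = -870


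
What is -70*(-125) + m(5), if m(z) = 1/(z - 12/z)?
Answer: 113755/13 ≈ 8750.4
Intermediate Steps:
-70*(-125) + m(5) = -70*(-125) + 5/(-12 + 5**2) = 8750 + 5/(-12 + 25) = 8750 + 5/13 = 113755/13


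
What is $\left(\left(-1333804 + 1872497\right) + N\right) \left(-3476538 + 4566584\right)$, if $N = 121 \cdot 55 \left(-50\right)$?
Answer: $224487343378$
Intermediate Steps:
$N = -332750$ ($N = 6655 \left(-50\right) = -332750$)
$\left(\left(-1333804 + 1872497\right) + N\right) \left(-3476538 + 4566584\right) = \left(\left(-1333804 + 1872497\right) - 332750\right) \left(-3476538 + 4566584\right) = \left(538693 - 332750\right) 1090046 = 205943 \cdot 1090046 = 224487343378$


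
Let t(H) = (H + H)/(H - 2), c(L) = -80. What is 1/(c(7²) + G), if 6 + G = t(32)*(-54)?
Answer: -5/1006 ≈ -0.0049702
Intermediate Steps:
t(H) = 2*H/(-2 + H) (t(H) = (2*H)/(-2 + H) = 2*H/(-2 + H))
G = -606/5 (G = -6 + (2*32/(-2 + 32))*(-54) = -6 + (2*32/30)*(-54) = -6 + (2*32*(1/30))*(-54) = -6 + (32/15)*(-54) = -6 - 576/5 = -606/5 ≈ -121.20)
1/(c(7²) + G) = 1/(-80 - 606/5) = 1/(-1006/5) = -5/1006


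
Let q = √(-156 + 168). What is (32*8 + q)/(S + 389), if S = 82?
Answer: 256/471 + 2*√3/471 ≈ 0.55088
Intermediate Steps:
q = 2*√3 (q = √12 = 2*√3 ≈ 3.4641)
(32*8 + q)/(S + 389) = (32*8 + 2*√3)/(82 + 389) = (256 + 2*√3)/471 = (256 + 2*√3)*(1/471) = 256/471 + 2*√3/471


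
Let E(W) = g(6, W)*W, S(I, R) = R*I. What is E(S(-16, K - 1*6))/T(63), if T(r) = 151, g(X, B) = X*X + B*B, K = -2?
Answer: 2101760/151 ≈ 13919.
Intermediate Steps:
g(X, B) = B² + X² (g(X, B) = X² + B² = B² + X²)
S(I, R) = I*R
E(W) = W*(36 + W²) (E(W) = (W² + 6²)*W = (W² + 36)*W = (36 + W²)*W = W*(36 + W²))
E(S(-16, K - 1*6))/T(63) = ((-16*(-2 - 1*6))*(36 + (-16*(-2 - 1*6))²))/151 = ((-16*(-2 - 6))*(36 + (-16*(-2 - 6))²))*(1/151) = ((-16*(-8))*(36 + (-16*(-8))²))*(1/151) = (128*(36 + 128²))*(1/151) = (128*(36 + 16384))*(1/151) = (128*16420)*(1/151) = 2101760*(1/151) = 2101760/151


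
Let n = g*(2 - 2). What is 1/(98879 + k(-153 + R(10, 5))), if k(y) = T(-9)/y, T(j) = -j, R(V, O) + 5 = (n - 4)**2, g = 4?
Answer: 142/14040809 ≈ 1.0113e-5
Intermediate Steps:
n = 0 (n = 4*(2 - 2) = 4*0 = 0)
R(V, O) = 11 (R(V, O) = -5 + (0 - 4)**2 = -5 + (-4)**2 = -5 + 16 = 11)
k(y) = 9/y (k(y) = (-1*(-9))/y = 9/y)
1/(98879 + k(-153 + R(10, 5))) = 1/(98879 + 9/(-153 + 11)) = 1/(98879 + 9/(-142)) = 1/(98879 + 9*(-1/142)) = 1/(98879 - 9/142) = 1/(14040809/142) = 142/14040809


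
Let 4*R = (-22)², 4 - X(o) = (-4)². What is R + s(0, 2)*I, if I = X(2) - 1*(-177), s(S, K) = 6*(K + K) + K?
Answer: 4411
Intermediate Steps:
X(o) = -12 (X(o) = 4 - 1*(-4)² = 4 - 1*16 = 4 - 16 = -12)
s(S, K) = 13*K (s(S, K) = 6*(2*K) + K = 12*K + K = 13*K)
R = 121 (R = (¼)*(-22)² = (¼)*484 = 121)
I = 165 (I = -12 - 1*(-177) = -12 + 177 = 165)
R + s(0, 2)*I = 121 + (13*2)*165 = 121 + 26*165 = 121 + 4290 = 4411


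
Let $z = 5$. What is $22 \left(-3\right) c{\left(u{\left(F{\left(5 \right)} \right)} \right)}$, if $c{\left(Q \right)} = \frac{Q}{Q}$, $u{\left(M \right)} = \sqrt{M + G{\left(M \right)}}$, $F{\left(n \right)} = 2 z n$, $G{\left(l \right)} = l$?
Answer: $-66$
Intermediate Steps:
$F{\left(n \right)} = 10 n$ ($F{\left(n \right)} = 2 \cdot 5 n = 10 n$)
$u{\left(M \right)} = \sqrt{2} \sqrt{M}$ ($u{\left(M \right)} = \sqrt{M + M} = \sqrt{2 M} = \sqrt{2} \sqrt{M}$)
$c{\left(Q \right)} = 1$
$22 \left(-3\right) c{\left(u{\left(F{\left(5 \right)} \right)} \right)} = 22 \left(-3\right) 1 = \left(-66\right) 1 = -66$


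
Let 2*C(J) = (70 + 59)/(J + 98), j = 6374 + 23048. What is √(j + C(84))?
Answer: √974586067/182 ≈ 171.53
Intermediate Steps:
j = 29422
C(J) = 129/(2*(98 + J)) (C(J) = ((70 + 59)/(J + 98))/2 = (129/(98 + J))/2 = 129/(2*(98 + J)))
√(j + C(84)) = √(29422 + 129/(2*(98 + 84))) = √(29422 + (129/2)/182) = √(29422 + (129/2)*(1/182)) = √(29422 + 129/364) = √(10709737/364) = √974586067/182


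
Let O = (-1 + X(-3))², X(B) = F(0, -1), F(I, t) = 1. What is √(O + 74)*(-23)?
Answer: -23*√74 ≈ -197.85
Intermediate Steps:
X(B) = 1
O = 0 (O = (-1 + 1)² = 0² = 0)
√(O + 74)*(-23) = √(0 + 74)*(-23) = √74*(-23) = -23*√74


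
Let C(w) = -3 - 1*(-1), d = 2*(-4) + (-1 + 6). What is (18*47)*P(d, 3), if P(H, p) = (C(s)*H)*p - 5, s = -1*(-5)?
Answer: 10998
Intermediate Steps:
s = 5
d = -3 (d = -8 + 5 = -3)
C(w) = -2 (C(w) = -3 + 1 = -2)
P(H, p) = -5 - 2*H*p (P(H, p) = (-2*H)*p - 5 = -2*H*p - 5 = -5 - 2*H*p)
(18*47)*P(d, 3) = (18*47)*(-5 - 2*(-3)*3) = 846*(-5 + 18) = 846*13 = 10998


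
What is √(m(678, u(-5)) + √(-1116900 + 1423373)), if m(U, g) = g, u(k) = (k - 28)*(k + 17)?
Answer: √(-396 + √306473) ≈ 12.554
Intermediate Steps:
u(k) = (-28 + k)*(17 + k)
√(m(678, u(-5)) + √(-1116900 + 1423373)) = √((-476 + (-5)² - 11*(-5)) + √(-1116900 + 1423373)) = √((-476 + 25 + 55) + √306473) = √(-396 + √306473)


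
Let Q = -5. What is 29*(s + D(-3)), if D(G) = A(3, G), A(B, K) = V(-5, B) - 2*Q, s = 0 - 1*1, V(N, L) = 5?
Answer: 406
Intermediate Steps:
s = -1 (s = 0 - 1 = -1)
A(B, K) = 15 (A(B, K) = 5 - 2*(-5) = 5 + 10 = 15)
D(G) = 15
29*(s + D(-3)) = 29*(-1 + 15) = 29*14 = 406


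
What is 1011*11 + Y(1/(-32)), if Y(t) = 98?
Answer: 11219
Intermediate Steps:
1011*11 + Y(1/(-32)) = 1011*11 + 98 = 11121 + 98 = 11219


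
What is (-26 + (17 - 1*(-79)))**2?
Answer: 4900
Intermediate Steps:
(-26 + (17 - 1*(-79)))**2 = (-26 + (17 + 79))**2 = (-26 + 96)**2 = 70**2 = 4900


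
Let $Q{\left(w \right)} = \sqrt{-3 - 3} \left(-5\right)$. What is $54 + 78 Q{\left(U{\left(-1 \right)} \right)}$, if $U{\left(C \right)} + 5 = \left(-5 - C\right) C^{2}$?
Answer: $54 - 390 i \sqrt{6} \approx 54.0 - 955.3 i$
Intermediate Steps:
$U{\left(C \right)} = -5 + C^{2} \left(-5 - C\right)$ ($U{\left(C \right)} = -5 + \left(-5 - C\right) C^{2} = -5 + C^{2} \left(-5 - C\right)$)
$Q{\left(w \right)} = - 5 i \sqrt{6}$ ($Q{\left(w \right)} = \sqrt{-6} \left(-5\right) = i \sqrt{6} \left(-5\right) = - 5 i \sqrt{6}$)
$54 + 78 Q{\left(U{\left(-1 \right)} \right)} = 54 + 78 \left(- 5 i \sqrt{6}\right) = 54 - 390 i \sqrt{6}$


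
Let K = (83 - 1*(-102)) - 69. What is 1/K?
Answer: 1/116 ≈ 0.0086207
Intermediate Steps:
K = 116 (K = (83 + 102) - 69 = 185 - 69 = 116)
1/K = 1/116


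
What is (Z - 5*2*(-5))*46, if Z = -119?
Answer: -3174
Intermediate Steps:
(Z - 5*2*(-5))*46 = (-119 - 5*2*(-5))*46 = (-119 - 10*(-5))*46 = (-119 + 50)*46 = -69*46 = -3174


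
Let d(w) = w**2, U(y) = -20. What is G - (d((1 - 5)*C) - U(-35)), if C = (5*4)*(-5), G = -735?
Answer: -160755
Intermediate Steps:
C = -100 (C = 20*(-5) = -100)
G - (d((1 - 5)*C) - U(-35)) = -735 - (((1 - 5)*(-100))**2 - 1*(-20)) = -735 - ((-4*(-100))**2 + 20) = -735 - (400**2 + 20) = -735 - (160000 + 20) = -735 - 1*160020 = -735 - 160020 = -160755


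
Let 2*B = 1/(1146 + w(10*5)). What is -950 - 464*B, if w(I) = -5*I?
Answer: -106429/112 ≈ -950.26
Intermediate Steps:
B = 1/1792 (B = 1/(2*(1146 - 50*5)) = 1/(2*(1146 - 5*50)) = 1/(2*(1146 - 250)) = (1/2)/896 = (1/2)*(1/896) = 1/1792 ≈ 0.00055804)
-950 - 464*B = -950 - 464*1/1792 = -950 - 29/112 = -106429/112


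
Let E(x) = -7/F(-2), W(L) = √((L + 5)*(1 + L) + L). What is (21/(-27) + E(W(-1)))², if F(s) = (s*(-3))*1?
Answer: 1225/324 ≈ 3.7809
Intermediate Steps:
F(s) = -3*s (F(s) = -3*s*1 = -3*s)
W(L) = √(L + (1 + L)*(5 + L)) (W(L) = √((5 + L)*(1 + L) + L) = √((1 + L)*(5 + L) + L) = √(L + (1 + L)*(5 + L)))
E(x) = -7/6 (E(x) = -7/((-3*(-2))) = -7/6)
(21/(-27) + E(W(-1)))² = (21/(-27) - 7/6)² = (21*(-1/27) - 7/6)² = (-7/9 - 7/6)² = (-35/18)² = 1225/324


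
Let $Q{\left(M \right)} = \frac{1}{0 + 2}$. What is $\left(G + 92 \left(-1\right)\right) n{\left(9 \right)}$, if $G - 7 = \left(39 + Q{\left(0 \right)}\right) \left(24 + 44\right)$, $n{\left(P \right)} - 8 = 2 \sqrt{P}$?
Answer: $36414$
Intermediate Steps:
$Q{\left(M \right)} = \frac{1}{2}$
$n{\left(P \right)} = 8 + 2 \sqrt{P}$
$G = 2693$ ($G = 7 + \left(39 + \frac{1}{2}\right) \left(24 + 44\right) = 7 + \frac{79}{2} \cdot 68 = 7 + 2686 = 2693$)
$\left(G + 92 \left(-1\right)\right) n{\left(9 \right)} = \left(2693 + 92 \left(-1\right)\right) \left(8 + 2 \sqrt{9}\right) = \left(2693 - 92\right) \left(8 + 2 \cdot 3\right) = 2601 \left(8 + 6\right) = 2601 \cdot 14 = 36414$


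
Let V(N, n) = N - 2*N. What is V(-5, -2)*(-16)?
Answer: -80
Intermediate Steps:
V(N, n) = -N
V(-5, -2)*(-16) = -1*(-5)*(-16) = 5*(-16) = -80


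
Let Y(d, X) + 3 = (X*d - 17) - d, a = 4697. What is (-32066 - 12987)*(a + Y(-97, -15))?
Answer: -280635137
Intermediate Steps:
Y(d, X) = -20 - d + X*d (Y(d, X) = -3 + ((X*d - 17) - d) = -3 + ((-17 + X*d) - d) = -3 + (-17 - d + X*d) = -20 - d + X*d)
(-32066 - 12987)*(a + Y(-97, -15)) = (-32066 - 12987)*(4697 + (-20 - 1*(-97) - 15*(-97))) = -45053*(4697 + (-20 + 97 + 1455)) = -45053*(4697 + 1532) = -45053*6229 = -280635137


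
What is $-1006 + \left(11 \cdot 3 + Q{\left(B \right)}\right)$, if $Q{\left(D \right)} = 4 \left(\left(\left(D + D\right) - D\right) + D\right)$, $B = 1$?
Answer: $-965$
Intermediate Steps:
$Q{\left(D \right)} = 8 D$ ($Q{\left(D \right)} = 4 \left(\left(2 D - D\right) + D\right) = 4 \left(D + D\right) = 4 \cdot 2 D = 8 D$)
$-1006 + \left(11 \cdot 3 + Q{\left(B \right)}\right) = -1006 + \left(11 \cdot 3 + 8 \cdot 1\right) = -1006 + \left(33 + 8\right) = -1006 + 41 = -965$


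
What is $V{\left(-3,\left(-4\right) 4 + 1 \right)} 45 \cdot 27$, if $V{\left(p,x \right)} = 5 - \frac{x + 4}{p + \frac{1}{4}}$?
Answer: $1215$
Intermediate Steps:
$V{\left(p,x \right)} = 5 - \frac{4 + x}{\frac{1}{4} + p}$ ($V{\left(p,x \right)} = 5 - \frac{4 + x}{p + \frac{1}{4}} = 5 - \frac{4 + x}{\frac{1}{4} + p}$)
$V{\left(-3,\left(-4\right) 4 + 1 \right)} 45 \cdot 27 = \frac{-11 - 4 \left(\left(-4\right) 4 + 1\right) + 20 \left(-3\right)}{1 + 4 \left(-3\right)} 45 \cdot 27 = \frac{-11 - 4 \left(-16 + 1\right) - 60}{1 - 12} \cdot 45 \cdot 27 = \frac{-11 - -60 - 60}{-11} \cdot 45 \cdot 27 = - \frac{-11 + 60 - 60}{11} \cdot 45 \cdot 27 = \left(- \frac{1}{11}\right) \left(-11\right) 45 \cdot 27 = 1 \cdot 45 \cdot 27 = 45 \cdot 27 = 1215$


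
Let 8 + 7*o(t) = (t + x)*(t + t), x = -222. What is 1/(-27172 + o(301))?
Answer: -7/142654 ≈ -4.9070e-5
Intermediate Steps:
o(t) = -8/7 + 2*t*(-222 + t)/7 (o(t) = -8/7 + ((t - 222)*(t + t))/7 = -8/7 + ((-222 + t)*(2*t))/7 = -8/7 + (2*t*(-222 + t))/7 = -8/7 + 2*t*(-222 + t)/7)
1/(-27172 + o(301)) = 1/(-27172 + (-8/7 - 444/7*301 + (2/7)*301²)) = 1/(-27172 + (-8/7 - 19092 + (2/7)*90601)) = 1/(-27172 + (-8/7 - 19092 + 25886)) = 1/(-27172 + 47550/7) = 1/(-142654/7) = -7/142654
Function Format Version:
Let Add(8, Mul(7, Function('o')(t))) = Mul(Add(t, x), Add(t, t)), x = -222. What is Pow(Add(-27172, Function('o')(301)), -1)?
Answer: Rational(-7, 142654) ≈ -4.9070e-5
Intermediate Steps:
Function('o')(t) = Add(Rational(-8, 7), Mul(Rational(2, 7), t, Add(-222, t))) (Function('o')(t) = Add(Rational(-8, 7), Mul(Rational(1, 7), Mul(Add(t, -222), Add(t, t)))) = Add(Rational(-8, 7), Mul(Rational(1, 7), Mul(Add(-222, t), Mul(2, t)))) = Add(Rational(-8, 7), Mul(Rational(1, 7), Mul(2, t, Add(-222, t)))) = Add(Rational(-8, 7), Mul(Rational(2, 7), t, Add(-222, t))))
Pow(Add(-27172, Function('o')(301)), -1) = Pow(Add(-27172, Add(Rational(-8, 7), Mul(Rational(-444, 7), 301), Mul(Rational(2, 7), Pow(301, 2)))), -1) = Pow(Add(-27172, Add(Rational(-8, 7), -19092, Mul(Rational(2, 7), 90601))), -1) = Pow(Add(-27172, Add(Rational(-8, 7), -19092, 25886)), -1) = Pow(Add(-27172, Rational(47550, 7)), -1) = Pow(Rational(-142654, 7), -1) = Rational(-7, 142654)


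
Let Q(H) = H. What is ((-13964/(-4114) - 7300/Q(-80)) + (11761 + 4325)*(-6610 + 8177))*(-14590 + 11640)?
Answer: -305917974291775/4114 ≈ -7.4360e+10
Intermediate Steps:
((-13964/(-4114) - 7300/Q(-80)) + (11761 + 4325)*(-6610 + 8177))*(-14590 + 11640) = ((-13964/(-4114) - 7300/(-80)) + (11761 + 4325)*(-6610 + 8177))*(-14590 + 11640) = ((-13964*(-1/4114) - 7300*(-1/80)) + 16086*1567)*(-2950) = ((6982/2057 + 365/4) + 25206762)*(-2950) = (778733/8228 + 25206762)*(-2950) = (207402016469/8228)*(-2950) = -305917974291775/4114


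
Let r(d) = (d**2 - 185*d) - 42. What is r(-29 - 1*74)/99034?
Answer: 14811/49517 ≈ 0.29911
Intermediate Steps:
r(d) = -42 + d**2 - 185*d
r(-29 - 1*74)/99034 = (-42 + (-29 - 1*74)**2 - 185*(-29 - 1*74))/99034 = (-42 + (-29 - 74)**2 - 185*(-29 - 74))*(1/99034) = (-42 + (-103)**2 - 185*(-103))*(1/99034) = (-42 + 10609 + 19055)*(1/99034) = 29622*(1/99034) = 14811/49517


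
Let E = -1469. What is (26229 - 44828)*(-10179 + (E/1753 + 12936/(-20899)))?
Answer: 6936881713625248/36635947 ≈ 1.8935e+8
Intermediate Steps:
(26229 - 44828)*(-10179 + (E/1753 + 12936/(-20899))) = (26229 - 44828)*(-10179 + (-1469/1753 + 12936/(-20899))) = -18599*(-10179 + (-1469*1/1753 + 12936*(-1/20899))) = -18599*(-10179 + (-1469/1753 - 12936/20899)) = -18599*(-10179 - 53377439/36635947) = -18599*(-372970681952/36635947) = 6936881713625248/36635947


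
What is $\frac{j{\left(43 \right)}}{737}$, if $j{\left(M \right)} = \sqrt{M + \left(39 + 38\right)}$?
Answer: $\frac{2 \sqrt{30}}{737} \approx 0.014864$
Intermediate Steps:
$j{\left(M \right)} = \sqrt{77 + M}$ ($j{\left(M \right)} = \sqrt{M + 77} = \sqrt{77 + M}$)
$\frac{j{\left(43 \right)}}{737} = \frac{\sqrt{77 + 43}}{737} = \sqrt{120} \cdot \frac{1}{737} = 2 \sqrt{30} \cdot \frac{1}{737} = \frac{2 \sqrt{30}}{737}$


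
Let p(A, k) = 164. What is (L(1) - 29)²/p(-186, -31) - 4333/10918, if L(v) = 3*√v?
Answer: 1667489/447638 ≈ 3.7251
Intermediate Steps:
(L(1) - 29)²/p(-186, -31) - 4333/10918 = (3*√1 - 29)²/164 - 4333/10918 = (3*1 - 29)²*(1/164) - 4333*1/10918 = (3 - 29)²*(1/164) - 4333/10918 = (-26)²*(1/164) - 4333/10918 = 676*(1/164) - 4333/10918 = 169/41 - 4333/10918 = 1667489/447638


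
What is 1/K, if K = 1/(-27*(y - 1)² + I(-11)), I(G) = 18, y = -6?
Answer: -1305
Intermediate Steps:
K = -1/1305 (K = 1/(-27*(-6 - 1)² + 18) = 1/(-27*(-7)² + 18) = 1/(-27*49 + 18) = 1/(-1323 + 18) = 1/(-1305) = -1/1305 ≈ -0.00076628)
1/K = 1/(-1/1305) = -1305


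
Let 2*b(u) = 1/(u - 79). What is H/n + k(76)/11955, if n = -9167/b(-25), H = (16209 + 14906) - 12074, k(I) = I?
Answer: 372547091/22795028880 ≈ 0.016343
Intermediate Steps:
b(u) = 1/(2*(-79 + u)) (b(u) = 1/(2*(u - 79)) = 1/(2*(-79 + u)))
H = 19041 (H = 31115 - 12074 = 19041)
n = 1906736 (n = -9167/(1/(2*(-79 - 25))) = -9167/((1/2)/(-104)) = -9167/((1/2)*(-1/104)) = -9167/(-1/208) = -9167*(-208) = 1906736)
H/n + k(76)/11955 = 19041/1906736 + 76/11955 = 372547091/22795028880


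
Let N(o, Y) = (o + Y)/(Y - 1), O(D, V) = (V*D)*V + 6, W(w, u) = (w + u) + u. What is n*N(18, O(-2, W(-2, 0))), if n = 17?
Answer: -272/3 ≈ -90.667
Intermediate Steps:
W(w, u) = w + 2*u (W(w, u) = (u + w) + u = w + 2*u)
O(D, V) = 6 + D*V**2 (O(D, V) = (D*V)*V + 6 = D*V**2 + 6 = 6 + D*V**2)
N(o, Y) = (Y + o)/(-1 + Y)
n*N(18, O(-2, W(-2, 0))) = 17*(((6 - 2*(-2 + 2*0)**2) + 18)/(-1 + (6 - 2*(-2 + 2*0)**2))) = 17*(((6 - 2*(-2 + 0)**2) + 18)/(-1 + (6 - 2*(-2 + 0)**2))) = 17*(((6 - 2*(-2)**2) + 18)/(-1 + (6 - 2*(-2)**2))) = 17*(((6 - 2*4) + 18)/(-1 + (6 - 2*4))) = 17*(((6 - 8) + 18)/(-1 + (6 - 8))) = 17*((-2 + 18)/(-1 - 2)) = 17*(16/(-3)) = 17*(-1/3*16) = 17*(-16/3) = -272/3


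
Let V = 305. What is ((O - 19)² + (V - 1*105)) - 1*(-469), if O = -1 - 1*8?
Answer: 1453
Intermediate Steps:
O = -9 (O = -1 - 8 = -9)
((O - 19)² + (V - 1*105)) - 1*(-469) = ((-9 - 19)² + (305 - 1*105)) - 1*(-469) = ((-28)² + (305 - 105)) + 469 = (784 + 200) + 469 = 984 + 469 = 1453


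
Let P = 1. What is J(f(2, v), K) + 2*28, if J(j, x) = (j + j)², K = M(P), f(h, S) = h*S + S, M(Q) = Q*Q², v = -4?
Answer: 632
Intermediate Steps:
M(Q) = Q³
f(h, S) = S + S*h (f(h, S) = S*h + S = S + S*h)
K = 1 (K = 1³ = 1)
J(j, x) = 4*j² (J(j, x) = (2*j)² = 4*j²)
J(f(2, v), K) + 2*28 = 4*(-4*(1 + 2))² + 2*28 = 4*(-4*3)² + 56 = 4*(-12)² + 56 = 4*144 + 56 = 576 + 56 = 632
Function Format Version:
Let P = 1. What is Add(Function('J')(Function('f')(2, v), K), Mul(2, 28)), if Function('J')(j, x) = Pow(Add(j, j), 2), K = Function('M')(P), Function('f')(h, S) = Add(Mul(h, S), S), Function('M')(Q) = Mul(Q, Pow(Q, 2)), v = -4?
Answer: 632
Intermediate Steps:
Function('M')(Q) = Pow(Q, 3)
Function('f')(h, S) = Add(S, Mul(S, h)) (Function('f')(h, S) = Add(Mul(S, h), S) = Add(S, Mul(S, h)))
K = 1 (K = Pow(1, 3) = 1)
Function('J')(j, x) = Mul(4, Pow(j, 2)) (Function('J')(j, x) = Pow(Mul(2, j), 2) = Mul(4, Pow(j, 2)))
Add(Function('J')(Function('f')(2, v), K), Mul(2, 28)) = Add(Mul(4, Pow(Mul(-4, Add(1, 2)), 2)), Mul(2, 28)) = Add(Mul(4, Pow(Mul(-4, 3), 2)), 56) = Add(Mul(4, Pow(-12, 2)), 56) = Add(Mul(4, 144), 56) = Add(576, 56) = 632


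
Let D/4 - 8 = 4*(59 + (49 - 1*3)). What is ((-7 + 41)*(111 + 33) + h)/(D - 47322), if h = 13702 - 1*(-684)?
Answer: -9641/22805 ≈ -0.42276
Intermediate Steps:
D = 1712 (D = 32 + 4*(4*(59 + (49 - 1*3))) = 32 + 4*(4*(59 + (49 - 3))) = 32 + 4*(4*(59 + 46)) = 32 + 4*(4*105) = 32 + 4*420 = 32 + 1680 = 1712)
h = 14386 (h = 13702 + 684 = 14386)
((-7 + 41)*(111 + 33) + h)/(D - 47322) = ((-7 + 41)*(111 + 33) + 14386)/(1712 - 47322) = (34*144 + 14386)/(-45610) = (4896 + 14386)*(-1/45610) = 19282*(-1/45610) = -9641/22805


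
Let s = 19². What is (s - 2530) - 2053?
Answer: -4222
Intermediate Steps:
s = 361
(s - 2530) - 2053 = (361 - 2530) - 2053 = -2169 - 2053 = -4222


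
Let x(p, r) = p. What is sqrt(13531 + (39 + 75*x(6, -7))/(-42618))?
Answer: sqrt(2730694693938)/14206 ≈ 116.32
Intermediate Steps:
sqrt(13531 + (39 + 75*x(6, -7))/(-42618)) = sqrt(13531 + (39 + 75*6)/(-42618)) = sqrt(13531 + (39 + 450)*(-1/42618)) = sqrt(13531 + 489*(-1/42618)) = sqrt(13531 - 163/14206) = sqrt(192221223/14206) = sqrt(2730694693938)/14206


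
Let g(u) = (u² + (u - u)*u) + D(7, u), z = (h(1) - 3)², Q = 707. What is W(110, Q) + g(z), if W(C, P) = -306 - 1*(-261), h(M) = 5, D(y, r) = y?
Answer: -22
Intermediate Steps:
W(C, P) = -45 (W(C, P) = -306 + 261 = -45)
z = 4 (z = (5 - 3)² = 2² = 4)
g(u) = 7 + u² (g(u) = (u² + (u - u)*u) + 7 = (u² + 0*u) + 7 = (u² + 0) + 7 = u² + 7 = 7 + u²)
W(110, Q) + g(z) = -45 + (7 + 4²) = -45 + (7 + 16) = -45 + 23 = -22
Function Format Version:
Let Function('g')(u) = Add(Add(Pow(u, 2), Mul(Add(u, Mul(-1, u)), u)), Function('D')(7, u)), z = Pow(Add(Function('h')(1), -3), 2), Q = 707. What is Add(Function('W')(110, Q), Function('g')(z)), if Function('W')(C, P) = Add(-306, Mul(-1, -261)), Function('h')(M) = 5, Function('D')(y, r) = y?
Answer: -22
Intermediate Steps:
Function('W')(C, P) = -45 (Function('W')(C, P) = Add(-306, 261) = -45)
z = 4 (z = Pow(Add(5, -3), 2) = Pow(2, 2) = 4)
Function('g')(u) = Add(7, Pow(u, 2)) (Function('g')(u) = Add(Add(Pow(u, 2), Mul(Add(u, Mul(-1, u)), u)), 7) = Add(Add(Pow(u, 2), Mul(0, u)), 7) = Add(Add(Pow(u, 2), 0), 7) = Add(Pow(u, 2), 7) = Add(7, Pow(u, 2)))
Add(Function('W')(110, Q), Function('g')(z)) = Add(-45, Add(7, Pow(4, 2))) = Add(-45, Add(7, 16)) = Add(-45, 23) = -22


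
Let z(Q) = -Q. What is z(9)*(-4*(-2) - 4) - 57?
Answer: -93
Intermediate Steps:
z(9)*(-4*(-2) - 4) - 57 = (-1*9)*(-4*(-2) - 4) - 57 = -9*(8 - 4) - 57 = -9*4 - 57 = -36 - 57 = -93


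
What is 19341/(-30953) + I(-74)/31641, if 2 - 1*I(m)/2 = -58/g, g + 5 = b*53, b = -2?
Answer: -67918359907/108711609903 ≈ -0.62476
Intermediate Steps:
g = -111 (g = -5 - 2*53 = -5 - 106 = -111)
I(m) = 328/111 (I(m) = 4 - (-116)/(-111) = 4 - (-116)*(-1)/111 = 4 - 2*58/111 = 4 - 116/111 = 328/111)
19341/(-30953) + I(-74)/31641 = 19341/(-30953) + (328/111)/31641 = 19341*(-1/30953) + (328/111)*(1/31641) = -19341/30953 + 328/3512151 = -67918359907/108711609903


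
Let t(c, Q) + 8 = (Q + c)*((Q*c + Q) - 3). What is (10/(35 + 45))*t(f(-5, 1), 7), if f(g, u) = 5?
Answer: 115/2 ≈ 57.500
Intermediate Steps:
t(c, Q) = -8 + (Q + c)*(-3 + Q + Q*c) (t(c, Q) = -8 + (Q + c)*((Q*c + Q) - 3) = -8 + (Q + c)*((Q + Q*c) - 3) = -8 + (Q + c)*(-3 + Q + Q*c))
(10/(35 + 45))*t(f(-5, 1), 7) = (10/(35 + 45))*(-8 + 7² - 3*7 - 3*5 + 7*5 + 7*5² + 5*7²) = (10/80)*(-8 + 49 - 21 - 15 + 35 + 7*25 + 5*49) = ((1/80)*10)*(-8 + 49 - 21 - 15 + 35 + 175 + 245) = (⅛)*460 = 115/2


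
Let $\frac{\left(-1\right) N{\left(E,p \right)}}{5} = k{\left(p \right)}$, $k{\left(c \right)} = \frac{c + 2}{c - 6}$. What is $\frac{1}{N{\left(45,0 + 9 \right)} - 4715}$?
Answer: $- \frac{3}{14200} \approx -0.00021127$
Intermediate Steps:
$k{\left(c \right)} = \frac{2 + c}{-6 + c}$
$N{\left(E,p \right)} = - \frac{5 \left(2 + p\right)}{-6 + p}$ ($N{\left(E,p \right)} = - 5 \frac{2 + p}{-6 + p} = - \frac{5 \left(2 + p\right)}{-6 + p}$)
$\frac{1}{N{\left(45,0 + 9 \right)} - 4715} = \frac{1}{\frac{5 \left(-2 - \left(0 + 9\right)\right)}{-6 + \left(0 + 9\right)} - 4715} = \frac{1}{\frac{5 \left(-2 - 9\right)}{-6 + 9} - 4715} = \frac{1}{\frac{5 \left(-2 - 9\right)}{3} - 4715} = \frac{1}{5 \cdot \frac{1}{3} \left(-11\right) - 4715} = \frac{1}{- \frac{55}{3} - 4715} = \frac{1}{- \frac{14200}{3}} = - \frac{3}{14200}$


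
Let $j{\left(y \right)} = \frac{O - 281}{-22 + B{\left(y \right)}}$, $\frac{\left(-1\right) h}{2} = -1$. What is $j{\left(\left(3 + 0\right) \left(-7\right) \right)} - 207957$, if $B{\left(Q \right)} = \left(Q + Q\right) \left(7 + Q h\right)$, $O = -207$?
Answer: $- \frac{37640278}{181} \approx -2.0796 \cdot 10^{5}$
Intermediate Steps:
$h = 2$ ($h = \left(-2\right) \left(-1\right) = 2$)
$B{\left(Q \right)} = 2 Q \left(7 + 2 Q\right)$ ($B{\left(Q \right)} = \left(Q + Q\right) \left(7 + Q 2\right) = 2 Q \left(7 + 2 Q\right)$)
$j{\left(y \right)} = - \frac{488}{-22 + 2 y \left(7 + 2 y\right)}$ ($j{\left(y \right)} = \frac{-207 - 281}{-22 + 2 y \left(7 + 2 y\right)} = - \frac{488}{-22 + 2 y \left(7 + 2 y\right)}$)
$j{\left(\left(3 + 0\right) \left(-7\right) \right)} - 207957 = - \frac{244}{-11 + \left(3 + 0\right) \left(-7\right) \left(7 + 2 \left(3 + 0\right) \left(-7\right)\right)} - 207957 = - \frac{244}{-11 + 3 \left(-7\right) \left(7 + 2 \cdot 3 \left(-7\right)\right)} - 207957 = - \frac{244}{-11 - 21 \left(7 + 2 \left(-21\right)\right)} - 207957 = - \frac{244}{-11 - 21 \left(7 - 42\right)} - 207957 = - \frac{244}{-11 - -735} - 207957 = - \frac{244}{-11 + 735} - 207957 = - \frac{244}{724} - 207957 = \left(-244\right) \frac{1}{724} - 207957 = - \frac{61}{181} - 207957 = - \frac{37640278}{181}$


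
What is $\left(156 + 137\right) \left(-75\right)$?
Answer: $-21975$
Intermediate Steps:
$\left(156 + 137\right) \left(-75\right) = 293 \left(-75\right) = -21975$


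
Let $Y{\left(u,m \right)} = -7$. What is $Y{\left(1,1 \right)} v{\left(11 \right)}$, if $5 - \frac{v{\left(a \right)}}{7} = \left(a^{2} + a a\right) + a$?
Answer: $12152$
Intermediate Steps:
$v{\left(a \right)} = 35 - 14 a^{2} - 7 a$ ($v{\left(a \right)} = 35 - 7 \left(\left(a^{2} + a a\right) + a\right) = 35 - 7 \left(\left(a^{2} + a^{2}\right) + a\right) = 35 - 7 \left(2 a^{2} + a\right) = 35 - 7 \left(a + 2 a^{2}\right) = 35 - \left(7 a + 14 a^{2}\right) = 35 - 14 a^{2} - 7 a$)
$Y{\left(1,1 \right)} v{\left(11 \right)} = - 7 \left(35 - 14 \cdot 11^{2} - 77\right) = - 7 \left(35 - 1694 - 77\right) = \left(-7\right) \left(-1736\right) = 12152$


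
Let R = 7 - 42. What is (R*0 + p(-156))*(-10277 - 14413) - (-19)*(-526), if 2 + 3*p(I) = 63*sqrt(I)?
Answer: 6466 - 1036980*I*sqrt(39) ≈ 6466.0 - 6.4759e+6*I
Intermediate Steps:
p(I) = -2/3 + 21*sqrt(I) (p(I) = -2/3 + (63*sqrt(I))/3 = -2/3 + 21*sqrt(I))
R = -35
(R*0 + p(-156))*(-10277 - 14413) - (-19)*(-526) = (-35*0 + (-2/3 + 21*sqrt(-156)))*(-10277 - 14413) - (-19)*(-526) = (0 + (-2/3 + 21*(2*I*sqrt(39))))*(-24690) - 1*9994 = (0 + (-2/3 + 42*I*sqrt(39)))*(-24690) - 9994 = (-2/3 + 42*I*sqrt(39))*(-24690) - 9994 = (16460 - 1036980*I*sqrt(39)) - 9994 = 6466 - 1036980*I*sqrt(39)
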